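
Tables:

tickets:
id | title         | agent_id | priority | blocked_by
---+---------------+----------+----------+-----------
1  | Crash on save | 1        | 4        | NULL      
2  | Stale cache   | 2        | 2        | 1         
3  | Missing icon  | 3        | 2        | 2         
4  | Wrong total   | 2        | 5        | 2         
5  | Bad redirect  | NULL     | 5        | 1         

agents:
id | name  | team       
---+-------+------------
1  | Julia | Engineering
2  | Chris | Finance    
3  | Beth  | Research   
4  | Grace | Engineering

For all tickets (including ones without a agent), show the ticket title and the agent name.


LEFT JOIN keeps every row from tickets (the left table); where agent_id has no match in agents, the agent columns become NULL. Walk through each ticket:
  - ticket 1 (Crash on save): agent_id=1 -> matches Julia
  - ticket 2 (Stale cache): agent_id=2 -> matches Chris
  - ticket 3 (Missing icon): agent_id=3 -> matches Beth
  - ticket 4 (Wrong total): agent_id=2 -> matches Chris
  - ticket 5 (Bad redirect): agent_id=NULL, no match -> kept with NULL
All 5 rows appear; 1 has NULL agent.

SQL:
SELECT a.title, b.name AS agent
FROM tickets a
LEFT JOIN agents b ON a.agent_id = b.id

Result:
title         | agent
--------------+------
Crash on save | Julia
Stale cache   | Chris
Missing icon  | Beth 
Wrong total   | Chris
Bad redirect  | NULL 


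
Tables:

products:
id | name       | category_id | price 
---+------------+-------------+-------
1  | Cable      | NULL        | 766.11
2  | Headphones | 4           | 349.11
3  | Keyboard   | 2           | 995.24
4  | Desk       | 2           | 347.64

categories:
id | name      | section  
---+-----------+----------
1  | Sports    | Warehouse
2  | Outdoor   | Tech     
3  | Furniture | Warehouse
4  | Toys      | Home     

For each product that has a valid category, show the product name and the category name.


INNER JOIN keeps only products rows whose category_id matches an id in categories. Walk through each product:
  - product 1 (Cable): category_id=NULL, no match -> dropped
  - product 2 (Headphones): category_id=4 -> matches Toys
  - product 3 (Keyboard): category_id=2 -> matches Outdoor
  - product 4 (Desk): category_id=2 -> matches Outdoor
So 1 of 4 rows is dropped.

SQL:
SELECT a.name, b.name AS category
FROM products a
INNER JOIN categories b ON a.category_id = b.id

Result:
name       | category
-----------+---------
Headphones | Toys    
Keyboard   | Outdoor 
Desk       | Outdoor 


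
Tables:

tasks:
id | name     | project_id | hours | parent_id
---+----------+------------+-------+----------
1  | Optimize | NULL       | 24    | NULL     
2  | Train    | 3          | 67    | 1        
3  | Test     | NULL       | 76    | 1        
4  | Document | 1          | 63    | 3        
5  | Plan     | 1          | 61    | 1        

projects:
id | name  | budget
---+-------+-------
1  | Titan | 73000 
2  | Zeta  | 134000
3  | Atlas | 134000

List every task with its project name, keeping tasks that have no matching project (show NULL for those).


LEFT JOIN keeps every row from tasks (the left table); where project_id has no match in projects, the project columns become NULL. Walk through each task:
  - task 1 (Optimize): project_id=NULL, no match -> kept with NULL
  - task 2 (Train): project_id=3 -> matches Atlas
  - task 3 (Test): project_id=NULL, no match -> kept with NULL
  - task 4 (Document): project_id=1 -> matches Titan
  - task 5 (Plan): project_id=1 -> matches Titan
All 5 rows appear; 2 have NULL project.

SQL:
SELECT a.name, b.name AS project
FROM tasks a
LEFT JOIN projects b ON a.project_id = b.id

Result:
name     | project
---------+--------
Optimize | NULL   
Train    | Atlas  
Test     | NULL   
Document | Titan  
Plan     | Titan  


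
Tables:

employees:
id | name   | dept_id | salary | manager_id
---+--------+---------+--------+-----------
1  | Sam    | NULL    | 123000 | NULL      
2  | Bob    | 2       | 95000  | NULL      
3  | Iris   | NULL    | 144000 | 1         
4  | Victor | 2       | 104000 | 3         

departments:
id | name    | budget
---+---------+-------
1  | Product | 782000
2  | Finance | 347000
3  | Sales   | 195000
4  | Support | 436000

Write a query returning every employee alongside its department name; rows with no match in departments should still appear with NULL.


LEFT JOIN keeps every row from employees (the left table); where dept_id has no match in departments, the department columns become NULL. Walk through each employee:
  - employee 1 (Sam): dept_id=NULL, no match -> kept with NULL
  - employee 2 (Bob): dept_id=2 -> matches Finance
  - employee 3 (Iris): dept_id=NULL, no match -> kept with NULL
  - employee 4 (Victor): dept_id=2 -> matches Finance
All 4 rows appear; 2 have NULL department.

SQL:
SELECT a.name, b.name AS department
FROM employees a
LEFT JOIN departments b ON a.dept_id = b.id

Result:
name   | department
-------+-----------
Sam    | NULL      
Bob    | Finance   
Iris   | NULL      
Victor | Finance   


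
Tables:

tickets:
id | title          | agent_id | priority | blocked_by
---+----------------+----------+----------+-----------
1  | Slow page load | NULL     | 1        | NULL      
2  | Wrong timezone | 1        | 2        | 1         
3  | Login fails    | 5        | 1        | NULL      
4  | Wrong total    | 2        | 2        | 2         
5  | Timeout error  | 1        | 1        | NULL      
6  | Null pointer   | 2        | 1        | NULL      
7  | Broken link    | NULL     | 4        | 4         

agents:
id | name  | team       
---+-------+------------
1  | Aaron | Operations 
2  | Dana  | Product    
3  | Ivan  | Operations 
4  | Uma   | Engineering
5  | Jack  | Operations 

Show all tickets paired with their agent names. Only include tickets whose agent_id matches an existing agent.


INNER JOIN keeps only tickets rows whose agent_id matches an id in agents. Walk through each ticket:
  - ticket 1 (Slow page load): agent_id=NULL, no match -> dropped
  - ticket 2 (Wrong timezone): agent_id=1 -> matches Aaron
  - ticket 3 (Login fails): agent_id=5 -> matches Jack
  - ticket 4 (Wrong total): agent_id=2 -> matches Dana
  - ticket 5 (Timeout error): agent_id=1 -> matches Aaron
  - ticket 6 (Null pointer): agent_id=2 -> matches Dana
  - ticket 7 (Broken link): agent_id=NULL, no match -> dropped
So 2 of 7 rows are dropped.

SQL:
SELECT a.title, b.name AS agent
FROM tickets a
INNER JOIN agents b ON a.agent_id = b.id

Result:
title          | agent
---------------+------
Wrong timezone | Aaron
Login fails    | Jack 
Wrong total    | Dana 
Timeout error  | Aaron
Null pointer   | Dana 


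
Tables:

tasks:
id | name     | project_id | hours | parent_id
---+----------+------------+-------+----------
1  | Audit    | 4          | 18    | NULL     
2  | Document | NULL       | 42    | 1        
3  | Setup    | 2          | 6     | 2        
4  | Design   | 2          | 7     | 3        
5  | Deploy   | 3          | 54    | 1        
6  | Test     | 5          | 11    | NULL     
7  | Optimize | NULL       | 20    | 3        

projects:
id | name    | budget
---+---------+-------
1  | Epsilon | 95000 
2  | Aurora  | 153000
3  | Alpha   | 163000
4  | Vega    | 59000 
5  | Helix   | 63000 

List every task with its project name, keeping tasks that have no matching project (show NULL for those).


LEFT JOIN keeps every row from tasks (the left table); where project_id has no match in projects, the project columns become NULL. Walk through each task:
  - task 1 (Audit): project_id=4 -> matches Vega
  - task 2 (Document): project_id=NULL, no match -> kept with NULL
  - task 3 (Setup): project_id=2 -> matches Aurora
  - task 4 (Design): project_id=2 -> matches Aurora
  - task 5 (Deploy): project_id=3 -> matches Alpha
  - task 6 (Test): project_id=5 -> matches Helix
  - task 7 (Optimize): project_id=NULL, no match -> kept with NULL
All 7 rows appear; 2 have NULL project.

SQL:
SELECT a.name, b.name AS project
FROM tasks a
LEFT JOIN projects b ON a.project_id = b.id

Result:
name     | project
---------+--------
Audit    | Vega   
Document | NULL   
Setup    | Aurora 
Design   | Aurora 
Deploy   | Alpha  
Test     | Helix  
Optimize | NULL   


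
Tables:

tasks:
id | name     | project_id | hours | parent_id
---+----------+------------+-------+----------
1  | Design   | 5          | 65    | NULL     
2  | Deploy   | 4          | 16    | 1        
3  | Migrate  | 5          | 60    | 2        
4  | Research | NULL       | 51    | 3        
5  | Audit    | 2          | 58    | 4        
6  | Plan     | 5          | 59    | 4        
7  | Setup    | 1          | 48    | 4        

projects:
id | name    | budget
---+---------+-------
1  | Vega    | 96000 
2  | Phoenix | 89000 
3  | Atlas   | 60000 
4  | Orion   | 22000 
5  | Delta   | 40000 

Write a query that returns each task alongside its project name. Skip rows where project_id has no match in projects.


INNER JOIN keeps only tasks rows whose project_id matches an id in projects. Walk through each task:
  - task 1 (Design): project_id=5 -> matches Delta
  - task 2 (Deploy): project_id=4 -> matches Orion
  - task 3 (Migrate): project_id=5 -> matches Delta
  - task 4 (Research): project_id=NULL, no match -> dropped
  - task 5 (Audit): project_id=2 -> matches Phoenix
  - task 6 (Plan): project_id=5 -> matches Delta
  - task 7 (Setup): project_id=1 -> matches Vega
So 1 of 7 rows is dropped.

SQL:
SELECT a.name, b.name AS project
FROM tasks a
INNER JOIN projects b ON a.project_id = b.id

Result:
name    | project
--------+--------
Design  | Delta  
Deploy  | Orion  
Migrate | Delta  
Audit   | Phoenix
Plan    | Delta  
Setup   | Vega   


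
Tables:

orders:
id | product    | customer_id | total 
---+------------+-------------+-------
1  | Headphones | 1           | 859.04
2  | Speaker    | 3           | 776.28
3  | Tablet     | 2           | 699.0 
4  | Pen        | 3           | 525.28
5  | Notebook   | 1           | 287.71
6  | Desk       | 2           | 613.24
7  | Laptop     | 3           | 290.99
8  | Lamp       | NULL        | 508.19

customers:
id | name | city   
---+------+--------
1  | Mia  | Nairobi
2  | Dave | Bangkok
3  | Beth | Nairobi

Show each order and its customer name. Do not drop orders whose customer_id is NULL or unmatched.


LEFT JOIN keeps every row from orders (the left table); where customer_id has no match in customers, the customer columns become NULL. Walk through each order:
  - order 1 (Headphones): customer_id=1 -> matches Mia
  - order 2 (Speaker): customer_id=3 -> matches Beth
  - order 3 (Tablet): customer_id=2 -> matches Dave
  - order 4 (Pen): customer_id=3 -> matches Beth
  - order 5 (Notebook): customer_id=1 -> matches Mia
  - order 6 (Desk): customer_id=2 -> matches Dave
  - order 7 (Laptop): customer_id=3 -> matches Beth
  - order 8 (Lamp): customer_id=NULL, no match -> kept with NULL
All 8 rows appear; 1 has NULL customer.

SQL:
SELECT a.product, b.name AS customer
FROM orders a
LEFT JOIN customers b ON a.customer_id = b.id

Result:
product    | customer
-----------+---------
Headphones | Mia     
Speaker    | Beth    
Tablet     | Dave    
Pen        | Beth    
Notebook   | Mia     
Desk       | Dave    
Laptop     | Beth    
Lamp       | NULL    


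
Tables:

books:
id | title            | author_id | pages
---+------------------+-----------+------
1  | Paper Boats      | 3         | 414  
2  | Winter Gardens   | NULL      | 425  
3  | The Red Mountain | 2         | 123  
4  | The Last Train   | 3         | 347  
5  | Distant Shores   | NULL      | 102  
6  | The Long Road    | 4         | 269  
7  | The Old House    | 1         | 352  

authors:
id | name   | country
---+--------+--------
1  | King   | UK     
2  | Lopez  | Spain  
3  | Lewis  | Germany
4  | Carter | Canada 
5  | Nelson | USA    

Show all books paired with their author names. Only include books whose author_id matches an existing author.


INNER JOIN keeps only books rows whose author_id matches an id in authors. Walk through each book:
  - book 1 (Paper Boats): author_id=3 -> matches Lewis
  - book 2 (Winter Gardens): author_id=NULL, no match -> dropped
  - book 3 (The Red Mountain): author_id=2 -> matches Lopez
  - book 4 (The Last Train): author_id=3 -> matches Lewis
  - book 5 (Distant Shores): author_id=NULL, no match -> dropped
  - book 6 (The Long Road): author_id=4 -> matches Carter
  - book 7 (The Old House): author_id=1 -> matches King
So 2 of 7 rows are dropped.

SQL:
SELECT a.title, b.name AS author
FROM books a
INNER JOIN authors b ON a.author_id = b.id

Result:
title            | author
-----------------+-------
Paper Boats      | Lewis 
The Red Mountain | Lopez 
The Last Train   | Lewis 
The Long Road    | Carter
The Old House    | King  


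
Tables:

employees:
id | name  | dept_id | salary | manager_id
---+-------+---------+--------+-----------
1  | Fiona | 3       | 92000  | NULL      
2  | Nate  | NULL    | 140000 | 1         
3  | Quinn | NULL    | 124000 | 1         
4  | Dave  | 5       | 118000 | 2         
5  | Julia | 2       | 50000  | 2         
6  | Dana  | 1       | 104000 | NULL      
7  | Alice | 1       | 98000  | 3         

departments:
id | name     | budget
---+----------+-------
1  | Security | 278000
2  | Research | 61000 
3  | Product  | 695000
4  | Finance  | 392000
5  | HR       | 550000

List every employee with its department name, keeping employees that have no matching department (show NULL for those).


LEFT JOIN keeps every row from employees (the left table); where dept_id has no match in departments, the department columns become NULL. Walk through each employee:
  - employee 1 (Fiona): dept_id=3 -> matches Product
  - employee 2 (Nate): dept_id=NULL, no match -> kept with NULL
  - employee 3 (Quinn): dept_id=NULL, no match -> kept with NULL
  - employee 4 (Dave): dept_id=5 -> matches HR
  - employee 5 (Julia): dept_id=2 -> matches Research
  - employee 6 (Dana): dept_id=1 -> matches Security
  - employee 7 (Alice): dept_id=1 -> matches Security
All 7 rows appear; 2 have NULL department.

SQL:
SELECT a.name, b.name AS department
FROM employees a
LEFT JOIN departments b ON a.dept_id = b.id

Result:
name  | department
------+-----------
Fiona | Product   
Nate  | NULL      
Quinn | NULL      
Dave  | HR        
Julia | Research  
Dana  | Security  
Alice | Security  


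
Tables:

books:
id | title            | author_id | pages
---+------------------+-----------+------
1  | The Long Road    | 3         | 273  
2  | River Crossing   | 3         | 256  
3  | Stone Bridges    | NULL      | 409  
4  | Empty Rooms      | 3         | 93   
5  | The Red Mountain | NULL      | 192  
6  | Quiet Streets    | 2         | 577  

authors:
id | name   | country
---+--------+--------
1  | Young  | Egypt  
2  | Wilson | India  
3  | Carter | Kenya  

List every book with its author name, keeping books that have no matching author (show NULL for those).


LEFT JOIN keeps every row from books (the left table); where author_id has no match in authors, the author columns become NULL. Walk through each book:
  - book 1 (The Long Road): author_id=3 -> matches Carter
  - book 2 (River Crossing): author_id=3 -> matches Carter
  - book 3 (Stone Bridges): author_id=NULL, no match -> kept with NULL
  - book 4 (Empty Rooms): author_id=3 -> matches Carter
  - book 5 (The Red Mountain): author_id=NULL, no match -> kept with NULL
  - book 6 (Quiet Streets): author_id=2 -> matches Wilson
All 6 rows appear; 2 have NULL author.

SQL:
SELECT a.title, b.name AS author
FROM books a
LEFT JOIN authors b ON a.author_id = b.id

Result:
title            | author
-----------------+-------
The Long Road    | Carter
River Crossing   | Carter
Stone Bridges    | NULL  
Empty Rooms      | Carter
The Red Mountain | NULL  
Quiet Streets    | Wilson


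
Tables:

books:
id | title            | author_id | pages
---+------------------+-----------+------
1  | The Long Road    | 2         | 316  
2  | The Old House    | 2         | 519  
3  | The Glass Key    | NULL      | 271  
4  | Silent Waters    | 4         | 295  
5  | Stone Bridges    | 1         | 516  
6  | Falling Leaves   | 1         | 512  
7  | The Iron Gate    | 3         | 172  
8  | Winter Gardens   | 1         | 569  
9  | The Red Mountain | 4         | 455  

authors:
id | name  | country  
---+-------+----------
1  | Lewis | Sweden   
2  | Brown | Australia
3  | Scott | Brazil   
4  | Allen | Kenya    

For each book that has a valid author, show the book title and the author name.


INNER JOIN keeps only books rows whose author_id matches an id in authors. Walk through each book:
  - book 1 (The Long Road): author_id=2 -> matches Brown
  - book 2 (The Old House): author_id=2 -> matches Brown
  - book 3 (The Glass Key): author_id=NULL, no match -> dropped
  - book 4 (Silent Waters): author_id=4 -> matches Allen
  - book 5 (Stone Bridges): author_id=1 -> matches Lewis
  - book 6 (Falling Leaves): author_id=1 -> matches Lewis
  - book 7 (The Iron Gate): author_id=3 -> matches Scott
  - book 8 (Winter Gardens): author_id=1 -> matches Lewis
  - book 9 (The Red Mountain): author_id=4 -> matches Allen
So 1 of 9 rows is dropped.

SQL:
SELECT a.title, b.name AS author
FROM books a
INNER JOIN authors b ON a.author_id = b.id

Result:
title            | author
-----------------+-------
The Long Road    | Brown 
The Old House    | Brown 
Silent Waters    | Allen 
Stone Bridges    | Lewis 
Falling Leaves   | Lewis 
The Iron Gate    | Scott 
Winter Gardens   | Lewis 
The Red Mountain | Allen 


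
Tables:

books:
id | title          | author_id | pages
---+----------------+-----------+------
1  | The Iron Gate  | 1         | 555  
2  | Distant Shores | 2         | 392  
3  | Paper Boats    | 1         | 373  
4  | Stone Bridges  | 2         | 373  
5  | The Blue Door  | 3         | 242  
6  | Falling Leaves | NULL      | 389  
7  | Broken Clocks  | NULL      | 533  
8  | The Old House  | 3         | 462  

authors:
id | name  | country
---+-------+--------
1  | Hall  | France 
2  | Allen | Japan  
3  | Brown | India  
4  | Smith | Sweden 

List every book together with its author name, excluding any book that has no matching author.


INNER JOIN keeps only books rows whose author_id matches an id in authors. Walk through each book:
  - book 1 (The Iron Gate): author_id=1 -> matches Hall
  - book 2 (Distant Shores): author_id=2 -> matches Allen
  - book 3 (Paper Boats): author_id=1 -> matches Hall
  - book 4 (Stone Bridges): author_id=2 -> matches Allen
  - book 5 (The Blue Door): author_id=3 -> matches Brown
  - book 6 (Falling Leaves): author_id=NULL, no match -> dropped
  - book 7 (Broken Clocks): author_id=NULL, no match -> dropped
  - book 8 (The Old House): author_id=3 -> matches Brown
So 2 of 8 rows are dropped.

SQL:
SELECT a.title, b.name AS author
FROM books a
INNER JOIN authors b ON a.author_id = b.id

Result:
title          | author
---------------+-------
The Iron Gate  | Hall  
Distant Shores | Allen 
Paper Boats    | Hall  
Stone Bridges  | Allen 
The Blue Door  | Brown 
The Old House  | Brown 


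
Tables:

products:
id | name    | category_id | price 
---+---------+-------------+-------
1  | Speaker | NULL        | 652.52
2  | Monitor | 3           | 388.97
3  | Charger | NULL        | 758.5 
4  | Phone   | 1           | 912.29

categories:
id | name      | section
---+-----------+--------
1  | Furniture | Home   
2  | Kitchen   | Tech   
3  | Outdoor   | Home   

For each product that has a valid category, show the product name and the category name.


INNER JOIN keeps only products rows whose category_id matches an id in categories. Walk through each product:
  - product 1 (Speaker): category_id=NULL, no match -> dropped
  - product 2 (Monitor): category_id=3 -> matches Outdoor
  - product 3 (Charger): category_id=NULL, no match -> dropped
  - product 4 (Phone): category_id=1 -> matches Furniture
So 2 of 4 rows are dropped.

SQL:
SELECT a.name, b.name AS category
FROM products a
INNER JOIN categories b ON a.category_id = b.id

Result:
name    | category 
--------+----------
Monitor | Outdoor  
Phone   | Furniture


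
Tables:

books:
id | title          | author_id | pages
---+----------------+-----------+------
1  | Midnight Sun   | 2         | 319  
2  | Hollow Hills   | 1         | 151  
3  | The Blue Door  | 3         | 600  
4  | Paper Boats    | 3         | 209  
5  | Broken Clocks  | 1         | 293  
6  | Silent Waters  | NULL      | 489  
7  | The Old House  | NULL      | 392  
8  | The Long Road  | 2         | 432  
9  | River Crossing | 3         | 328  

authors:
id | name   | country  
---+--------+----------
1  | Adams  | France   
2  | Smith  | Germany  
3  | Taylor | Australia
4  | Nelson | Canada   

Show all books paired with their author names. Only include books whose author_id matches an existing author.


INNER JOIN keeps only books rows whose author_id matches an id in authors. Walk through each book:
  - book 1 (Midnight Sun): author_id=2 -> matches Smith
  - book 2 (Hollow Hills): author_id=1 -> matches Adams
  - book 3 (The Blue Door): author_id=3 -> matches Taylor
  - book 4 (Paper Boats): author_id=3 -> matches Taylor
  - book 5 (Broken Clocks): author_id=1 -> matches Adams
  - book 6 (Silent Waters): author_id=NULL, no match -> dropped
  - book 7 (The Old House): author_id=NULL, no match -> dropped
  - book 8 (The Long Road): author_id=2 -> matches Smith
  - book 9 (River Crossing): author_id=3 -> matches Taylor
So 2 of 9 rows are dropped.

SQL:
SELECT a.title, b.name AS author
FROM books a
INNER JOIN authors b ON a.author_id = b.id

Result:
title          | author
---------------+-------
Midnight Sun   | Smith 
Hollow Hills   | Adams 
The Blue Door  | Taylor
Paper Boats    | Taylor
Broken Clocks  | Adams 
The Long Road  | Smith 
River Crossing | Taylor


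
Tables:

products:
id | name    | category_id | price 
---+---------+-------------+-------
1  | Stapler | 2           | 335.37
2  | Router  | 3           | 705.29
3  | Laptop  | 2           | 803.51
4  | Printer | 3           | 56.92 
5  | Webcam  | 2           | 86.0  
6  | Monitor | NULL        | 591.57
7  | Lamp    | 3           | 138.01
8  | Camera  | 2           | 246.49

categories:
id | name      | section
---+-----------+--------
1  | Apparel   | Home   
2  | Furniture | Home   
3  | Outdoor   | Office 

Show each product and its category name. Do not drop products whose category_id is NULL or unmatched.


LEFT JOIN keeps every row from products (the left table); where category_id has no match in categories, the category columns become NULL. Walk through each product:
  - product 1 (Stapler): category_id=2 -> matches Furniture
  - product 2 (Router): category_id=3 -> matches Outdoor
  - product 3 (Laptop): category_id=2 -> matches Furniture
  - product 4 (Printer): category_id=3 -> matches Outdoor
  - product 5 (Webcam): category_id=2 -> matches Furniture
  - product 6 (Monitor): category_id=NULL, no match -> kept with NULL
  - product 7 (Lamp): category_id=3 -> matches Outdoor
  - product 8 (Camera): category_id=2 -> matches Furniture
All 8 rows appear; 1 has NULL category.

SQL:
SELECT a.name, b.name AS category
FROM products a
LEFT JOIN categories b ON a.category_id = b.id

Result:
name    | category 
--------+----------
Stapler | Furniture
Router  | Outdoor  
Laptop  | Furniture
Printer | Outdoor  
Webcam  | Furniture
Monitor | NULL     
Lamp    | Outdoor  
Camera  | Furniture


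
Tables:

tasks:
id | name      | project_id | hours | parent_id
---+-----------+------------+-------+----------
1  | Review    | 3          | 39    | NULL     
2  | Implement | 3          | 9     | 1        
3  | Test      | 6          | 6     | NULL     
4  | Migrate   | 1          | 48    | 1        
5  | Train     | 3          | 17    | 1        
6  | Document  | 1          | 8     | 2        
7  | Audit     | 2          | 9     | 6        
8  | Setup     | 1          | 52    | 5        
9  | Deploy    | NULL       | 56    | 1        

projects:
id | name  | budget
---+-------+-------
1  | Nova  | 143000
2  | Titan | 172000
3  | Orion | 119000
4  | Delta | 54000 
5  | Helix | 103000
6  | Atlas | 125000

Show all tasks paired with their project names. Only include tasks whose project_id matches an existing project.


INNER JOIN keeps only tasks rows whose project_id matches an id in projects. Walk through each task:
  - task 1 (Review): project_id=3 -> matches Orion
  - task 2 (Implement): project_id=3 -> matches Orion
  - task 3 (Test): project_id=6 -> matches Atlas
  - task 4 (Migrate): project_id=1 -> matches Nova
  - task 5 (Train): project_id=3 -> matches Orion
  - task 6 (Document): project_id=1 -> matches Nova
  - task 7 (Audit): project_id=2 -> matches Titan
  - task 8 (Setup): project_id=1 -> matches Nova
  - task 9 (Deploy): project_id=NULL, no match -> dropped
So 1 of 9 rows is dropped.

SQL:
SELECT a.name, b.name AS project
FROM tasks a
INNER JOIN projects b ON a.project_id = b.id

Result:
name      | project
----------+--------
Review    | Orion  
Implement | Orion  
Test      | Atlas  
Migrate   | Nova   
Train     | Orion  
Document  | Nova   
Audit     | Titan  
Setup     | Nova   


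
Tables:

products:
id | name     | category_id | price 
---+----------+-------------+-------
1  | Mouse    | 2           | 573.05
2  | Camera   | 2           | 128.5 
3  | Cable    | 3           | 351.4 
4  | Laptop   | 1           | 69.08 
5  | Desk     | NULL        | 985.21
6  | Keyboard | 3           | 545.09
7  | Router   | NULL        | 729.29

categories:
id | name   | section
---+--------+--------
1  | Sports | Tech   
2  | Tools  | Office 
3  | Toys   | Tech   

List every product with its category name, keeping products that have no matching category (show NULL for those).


LEFT JOIN keeps every row from products (the left table); where category_id has no match in categories, the category columns become NULL. Walk through each product:
  - product 1 (Mouse): category_id=2 -> matches Tools
  - product 2 (Camera): category_id=2 -> matches Tools
  - product 3 (Cable): category_id=3 -> matches Toys
  - product 4 (Laptop): category_id=1 -> matches Sports
  - product 5 (Desk): category_id=NULL, no match -> kept with NULL
  - product 6 (Keyboard): category_id=3 -> matches Toys
  - product 7 (Router): category_id=NULL, no match -> kept with NULL
All 7 rows appear; 2 have NULL category.

SQL:
SELECT a.name, b.name AS category
FROM products a
LEFT JOIN categories b ON a.category_id = b.id

Result:
name     | category
---------+---------
Mouse    | Tools   
Camera   | Tools   
Cable    | Toys    
Laptop   | Sports  
Desk     | NULL    
Keyboard | Toys    
Router   | NULL    


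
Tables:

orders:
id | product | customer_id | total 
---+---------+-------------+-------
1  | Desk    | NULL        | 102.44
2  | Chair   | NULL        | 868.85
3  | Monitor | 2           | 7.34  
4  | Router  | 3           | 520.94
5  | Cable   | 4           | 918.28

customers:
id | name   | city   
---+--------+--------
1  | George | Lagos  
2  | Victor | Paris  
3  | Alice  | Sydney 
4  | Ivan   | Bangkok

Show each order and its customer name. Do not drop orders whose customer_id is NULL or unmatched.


LEFT JOIN keeps every row from orders (the left table); where customer_id has no match in customers, the customer columns become NULL. Walk through each order:
  - order 1 (Desk): customer_id=NULL, no match -> kept with NULL
  - order 2 (Chair): customer_id=NULL, no match -> kept with NULL
  - order 3 (Monitor): customer_id=2 -> matches Victor
  - order 4 (Router): customer_id=3 -> matches Alice
  - order 5 (Cable): customer_id=4 -> matches Ivan
All 5 rows appear; 2 have NULL customer.

SQL:
SELECT a.product, b.name AS customer
FROM orders a
LEFT JOIN customers b ON a.customer_id = b.id

Result:
product | customer
--------+---------
Desk    | NULL    
Chair   | NULL    
Monitor | Victor  
Router  | Alice   
Cable   | Ivan    


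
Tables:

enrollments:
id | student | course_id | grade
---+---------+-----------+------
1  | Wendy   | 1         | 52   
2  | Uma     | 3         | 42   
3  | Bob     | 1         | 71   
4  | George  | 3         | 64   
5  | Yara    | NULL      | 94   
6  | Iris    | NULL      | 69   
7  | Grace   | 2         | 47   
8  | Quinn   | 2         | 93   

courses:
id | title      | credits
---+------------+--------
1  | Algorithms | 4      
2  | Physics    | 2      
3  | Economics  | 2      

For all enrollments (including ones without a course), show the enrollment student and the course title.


LEFT JOIN keeps every row from enrollments (the left table); where course_id has no match in courses, the course columns become NULL. Walk through each enrollment:
  - enrollment 1 (Wendy): course_id=1 -> matches Algorithms
  - enrollment 2 (Uma): course_id=3 -> matches Economics
  - enrollment 3 (Bob): course_id=1 -> matches Algorithms
  - enrollment 4 (George): course_id=3 -> matches Economics
  - enrollment 5 (Yara): course_id=NULL, no match -> kept with NULL
  - enrollment 6 (Iris): course_id=NULL, no match -> kept with NULL
  - enrollment 7 (Grace): course_id=2 -> matches Physics
  - enrollment 8 (Quinn): course_id=2 -> matches Physics
All 8 rows appear; 2 have NULL course.

SQL:
SELECT a.student, b.title AS course
FROM enrollments a
LEFT JOIN courses b ON a.course_id = b.id

Result:
student | course    
--------+-----------
Wendy   | Algorithms
Uma     | Economics 
Bob     | Algorithms
George  | Economics 
Yara    | NULL      
Iris    | NULL      
Grace   | Physics   
Quinn   | Physics   


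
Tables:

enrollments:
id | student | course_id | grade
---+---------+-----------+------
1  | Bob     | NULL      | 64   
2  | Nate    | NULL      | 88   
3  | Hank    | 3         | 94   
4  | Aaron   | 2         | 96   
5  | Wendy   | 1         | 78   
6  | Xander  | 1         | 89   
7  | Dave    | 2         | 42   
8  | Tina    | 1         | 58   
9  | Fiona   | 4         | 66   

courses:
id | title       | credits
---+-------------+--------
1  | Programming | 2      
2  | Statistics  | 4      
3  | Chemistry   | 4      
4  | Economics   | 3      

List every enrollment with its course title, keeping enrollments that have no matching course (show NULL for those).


LEFT JOIN keeps every row from enrollments (the left table); where course_id has no match in courses, the course columns become NULL. Walk through each enrollment:
  - enrollment 1 (Bob): course_id=NULL, no match -> kept with NULL
  - enrollment 2 (Nate): course_id=NULL, no match -> kept with NULL
  - enrollment 3 (Hank): course_id=3 -> matches Chemistry
  - enrollment 4 (Aaron): course_id=2 -> matches Statistics
  - enrollment 5 (Wendy): course_id=1 -> matches Programming
  - enrollment 6 (Xander): course_id=1 -> matches Programming
  - enrollment 7 (Dave): course_id=2 -> matches Statistics
  - enrollment 8 (Tina): course_id=1 -> matches Programming
  - enrollment 9 (Fiona): course_id=4 -> matches Economics
All 9 rows appear; 2 have NULL course.

SQL:
SELECT a.student, b.title AS course
FROM enrollments a
LEFT JOIN courses b ON a.course_id = b.id

Result:
student | course     
--------+------------
Bob     | NULL       
Nate    | NULL       
Hank    | Chemistry  
Aaron   | Statistics 
Wendy   | Programming
Xander  | Programming
Dave    | Statistics 
Tina    | Programming
Fiona   | Economics  


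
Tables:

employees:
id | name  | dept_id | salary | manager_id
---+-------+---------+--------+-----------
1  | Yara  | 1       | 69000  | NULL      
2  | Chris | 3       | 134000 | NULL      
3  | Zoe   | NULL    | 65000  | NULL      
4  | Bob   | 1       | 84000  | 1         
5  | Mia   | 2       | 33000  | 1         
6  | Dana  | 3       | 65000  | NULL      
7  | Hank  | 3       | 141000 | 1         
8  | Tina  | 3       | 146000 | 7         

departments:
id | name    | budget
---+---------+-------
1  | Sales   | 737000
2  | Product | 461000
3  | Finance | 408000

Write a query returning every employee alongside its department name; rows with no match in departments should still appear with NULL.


LEFT JOIN keeps every row from employees (the left table); where dept_id has no match in departments, the department columns become NULL. Walk through each employee:
  - employee 1 (Yara): dept_id=1 -> matches Sales
  - employee 2 (Chris): dept_id=3 -> matches Finance
  - employee 3 (Zoe): dept_id=NULL, no match -> kept with NULL
  - employee 4 (Bob): dept_id=1 -> matches Sales
  - employee 5 (Mia): dept_id=2 -> matches Product
  - employee 6 (Dana): dept_id=3 -> matches Finance
  - employee 7 (Hank): dept_id=3 -> matches Finance
  - employee 8 (Tina): dept_id=3 -> matches Finance
All 8 rows appear; 1 has NULL department.

SQL:
SELECT a.name, b.name AS department
FROM employees a
LEFT JOIN departments b ON a.dept_id = b.id

Result:
name  | department
------+-----------
Yara  | Sales     
Chris | Finance   
Zoe   | NULL      
Bob   | Sales     
Mia   | Product   
Dana  | Finance   
Hank  | Finance   
Tina  | Finance   


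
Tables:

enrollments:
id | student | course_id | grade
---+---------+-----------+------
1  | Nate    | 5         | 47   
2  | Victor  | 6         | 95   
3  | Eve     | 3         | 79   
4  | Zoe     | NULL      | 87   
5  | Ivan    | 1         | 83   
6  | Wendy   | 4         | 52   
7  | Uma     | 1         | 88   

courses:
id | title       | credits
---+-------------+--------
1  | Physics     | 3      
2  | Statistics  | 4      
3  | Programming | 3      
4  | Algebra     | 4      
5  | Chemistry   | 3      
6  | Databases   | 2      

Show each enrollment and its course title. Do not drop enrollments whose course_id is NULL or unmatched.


LEFT JOIN keeps every row from enrollments (the left table); where course_id has no match in courses, the course columns become NULL. Walk through each enrollment:
  - enrollment 1 (Nate): course_id=5 -> matches Chemistry
  - enrollment 2 (Victor): course_id=6 -> matches Databases
  - enrollment 3 (Eve): course_id=3 -> matches Programming
  - enrollment 4 (Zoe): course_id=NULL, no match -> kept with NULL
  - enrollment 5 (Ivan): course_id=1 -> matches Physics
  - enrollment 6 (Wendy): course_id=4 -> matches Algebra
  - enrollment 7 (Uma): course_id=1 -> matches Physics
All 7 rows appear; 1 has NULL course.

SQL:
SELECT a.student, b.title AS course
FROM enrollments a
LEFT JOIN courses b ON a.course_id = b.id

Result:
student | course     
--------+------------
Nate    | Chemistry  
Victor  | Databases  
Eve     | Programming
Zoe     | NULL       
Ivan    | Physics    
Wendy   | Algebra    
Uma     | Physics    


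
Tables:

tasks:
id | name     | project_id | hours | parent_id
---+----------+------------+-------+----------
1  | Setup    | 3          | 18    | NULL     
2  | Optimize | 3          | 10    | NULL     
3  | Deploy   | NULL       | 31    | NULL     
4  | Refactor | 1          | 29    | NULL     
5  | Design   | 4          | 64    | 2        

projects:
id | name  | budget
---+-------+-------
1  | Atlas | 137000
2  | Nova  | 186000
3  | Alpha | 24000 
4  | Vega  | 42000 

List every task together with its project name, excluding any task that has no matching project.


INNER JOIN keeps only tasks rows whose project_id matches an id in projects. Walk through each task:
  - task 1 (Setup): project_id=3 -> matches Alpha
  - task 2 (Optimize): project_id=3 -> matches Alpha
  - task 3 (Deploy): project_id=NULL, no match -> dropped
  - task 4 (Refactor): project_id=1 -> matches Atlas
  - task 5 (Design): project_id=4 -> matches Vega
So 1 of 5 rows is dropped.

SQL:
SELECT a.name, b.name AS project
FROM tasks a
INNER JOIN projects b ON a.project_id = b.id

Result:
name     | project
---------+--------
Setup    | Alpha  
Optimize | Alpha  
Refactor | Atlas  
Design   | Vega   


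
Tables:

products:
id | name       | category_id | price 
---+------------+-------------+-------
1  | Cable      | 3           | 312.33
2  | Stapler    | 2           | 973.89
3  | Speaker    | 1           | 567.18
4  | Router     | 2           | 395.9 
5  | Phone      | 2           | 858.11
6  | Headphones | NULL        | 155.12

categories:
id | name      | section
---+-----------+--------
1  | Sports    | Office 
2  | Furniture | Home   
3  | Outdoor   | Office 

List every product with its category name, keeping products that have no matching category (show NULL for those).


LEFT JOIN keeps every row from products (the left table); where category_id has no match in categories, the category columns become NULL. Walk through each product:
  - product 1 (Cable): category_id=3 -> matches Outdoor
  - product 2 (Stapler): category_id=2 -> matches Furniture
  - product 3 (Speaker): category_id=1 -> matches Sports
  - product 4 (Router): category_id=2 -> matches Furniture
  - product 5 (Phone): category_id=2 -> matches Furniture
  - product 6 (Headphones): category_id=NULL, no match -> kept with NULL
All 6 rows appear; 1 has NULL category.

SQL:
SELECT a.name, b.name AS category
FROM products a
LEFT JOIN categories b ON a.category_id = b.id

Result:
name       | category 
-----------+----------
Cable      | Outdoor  
Stapler    | Furniture
Speaker    | Sports   
Router     | Furniture
Phone      | Furniture
Headphones | NULL     


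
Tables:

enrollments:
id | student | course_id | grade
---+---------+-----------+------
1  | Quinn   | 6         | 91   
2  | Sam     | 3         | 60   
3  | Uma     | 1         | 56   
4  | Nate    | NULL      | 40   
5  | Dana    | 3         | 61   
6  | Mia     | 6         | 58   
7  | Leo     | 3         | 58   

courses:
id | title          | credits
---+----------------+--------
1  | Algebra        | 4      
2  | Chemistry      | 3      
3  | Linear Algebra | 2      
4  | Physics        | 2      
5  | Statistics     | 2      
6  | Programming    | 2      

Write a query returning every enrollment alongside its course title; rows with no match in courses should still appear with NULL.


LEFT JOIN keeps every row from enrollments (the left table); where course_id has no match in courses, the course columns become NULL. Walk through each enrollment:
  - enrollment 1 (Quinn): course_id=6 -> matches Programming
  - enrollment 2 (Sam): course_id=3 -> matches Linear Algebra
  - enrollment 3 (Uma): course_id=1 -> matches Algebra
  - enrollment 4 (Nate): course_id=NULL, no match -> kept with NULL
  - enrollment 5 (Dana): course_id=3 -> matches Linear Algebra
  - enrollment 6 (Mia): course_id=6 -> matches Programming
  - enrollment 7 (Leo): course_id=3 -> matches Linear Algebra
All 7 rows appear; 1 has NULL course.

SQL:
SELECT a.student, b.title AS course
FROM enrollments a
LEFT JOIN courses b ON a.course_id = b.id

Result:
student | course        
--------+---------------
Quinn   | Programming   
Sam     | Linear Algebra
Uma     | Algebra       
Nate    | NULL          
Dana    | Linear Algebra
Mia     | Programming   
Leo     | Linear Algebra


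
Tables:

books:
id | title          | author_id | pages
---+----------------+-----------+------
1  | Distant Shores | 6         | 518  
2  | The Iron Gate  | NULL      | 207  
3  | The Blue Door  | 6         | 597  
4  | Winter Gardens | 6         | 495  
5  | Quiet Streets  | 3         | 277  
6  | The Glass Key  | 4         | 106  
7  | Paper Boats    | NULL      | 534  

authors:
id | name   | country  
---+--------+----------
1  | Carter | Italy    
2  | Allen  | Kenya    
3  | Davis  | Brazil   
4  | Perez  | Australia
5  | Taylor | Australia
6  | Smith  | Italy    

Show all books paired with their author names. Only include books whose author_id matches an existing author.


INNER JOIN keeps only books rows whose author_id matches an id in authors. Walk through each book:
  - book 1 (Distant Shores): author_id=6 -> matches Smith
  - book 2 (The Iron Gate): author_id=NULL, no match -> dropped
  - book 3 (The Blue Door): author_id=6 -> matches Smith
  - book 4 (Winter Gardens): author_id=6 -> matches Smith
  - book 5 (Quiet Streets): author_id=3 -> matches Davis
  - book 6 (The Glass Key): author_id=4 -> matches Perez
  - book 7 (Paper Boats): author_id=NULL, no match -> dropped
So 2 of 7 rows are dropped.

SQL:
SELECT a.title, b.name AS author
FROM books a
INNER JOIN authors b ON a.author_id = b.id

Result:
title          | author
---------------+-------
Distant Shores | Smith 
The Blue Door  | Smith 
Winter Gardens | Smith 
Quiet Streets  | Davis 
The Glass Key  | Perez 


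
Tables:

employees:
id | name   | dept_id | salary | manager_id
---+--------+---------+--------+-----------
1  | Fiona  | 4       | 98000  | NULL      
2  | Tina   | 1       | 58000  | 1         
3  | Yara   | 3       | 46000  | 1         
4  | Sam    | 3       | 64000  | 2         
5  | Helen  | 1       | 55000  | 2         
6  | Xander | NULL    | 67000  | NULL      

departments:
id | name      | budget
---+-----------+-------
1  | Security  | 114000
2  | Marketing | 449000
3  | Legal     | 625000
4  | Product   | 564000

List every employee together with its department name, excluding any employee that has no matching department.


INNER JOIN keeps only employees rows whose dept_id matches an id in departments. Walk through each employee:
  - employee 1 (Fiona): dept_id=4 -> matches Product
  - employee 2 (Tina): dept_id=1 -> matches Security
  - employee 3 (Yara): dept_id=3 -> matches Legal
  - employee 4 (Sam): dept_id=3 -> matches Legal
  - employee 5 (Helen): dept_id=1 -> matches Security
  - employee 6 (Xander): dept_id=NULL, no match -> dropped
So 1 of 6 rows is dropped.

SQL:
SELECT a.name, b.name AS department
FROM employees a
INNER JOIN departments b ON a.dept_id = b.id

Result:
name  | department
------+-----------
Fiona | Product   
Tina  | Security  
Yara  | Legal     
Sam   | Legal     
Helen | Security  
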